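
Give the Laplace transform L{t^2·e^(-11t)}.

L{t^n·e^(at)} = n!/(s-a)^(n+1), so L{t^2·e^(-11t)} = 2/(s+11)^3

Final answer: 2/(s+11)^3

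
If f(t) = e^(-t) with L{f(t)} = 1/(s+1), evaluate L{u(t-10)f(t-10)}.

Time shift theorem: L{u(t-a)f(t-a)} = e^(-as)F(s). Here a=10, F(s) = 1/(s+1), so L{u(t-10)f(t-10)} = e^(-10s)·1/(s+1)

Final answer: e^(-10s)·1/(s+1)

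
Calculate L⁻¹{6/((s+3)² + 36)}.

Form: b/((s-a)² + b²) → e^(at)sin(bt). With a=-3, b=6

Final answer: e^(-3t)·sin(6t)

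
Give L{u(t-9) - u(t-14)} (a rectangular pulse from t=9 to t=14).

L{u(t-a)} = e^(-as)/s. L{u(t-9) - u(t-14)} = (e^(-9s) - e^(-14s))/s

Final answer: (e^(-9s) - e^(-14s))/s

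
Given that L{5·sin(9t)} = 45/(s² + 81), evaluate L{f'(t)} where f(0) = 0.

L{f'(t)} = s·F(s) - f(0) = s·45/(s² + 81) - 0 = 45s/(s² + 81)

Final answer: 45s/(s² + 81)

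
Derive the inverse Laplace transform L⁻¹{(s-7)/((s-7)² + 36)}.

Using frequency shift, L⁻¹{(s-7)/((s-7)² + 36)} = e^(7t)·cos(6t)

Final answer: e^(7t)·cos(6t)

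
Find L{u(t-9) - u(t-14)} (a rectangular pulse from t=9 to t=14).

L{u(t-a)} = e^(-as)/s. L{u(t-9) - u(t-14)} = (e^(-9s) - e^(-14s))/s

Final answer: (e^(-9s) - e^(-14s))/s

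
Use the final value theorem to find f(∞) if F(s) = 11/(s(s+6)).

f(∞) = lim_{s→0} s·11/(s(s+6)) = lim_{s→0} 11/(s+6) = 11/6 = 11/6

Final answer: 11/6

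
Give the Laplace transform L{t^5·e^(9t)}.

L{t^n·e^(at)} = n!/(s-a)^(n+1), so L{t^5·e^(9t)} = 120/(s-9)^6

Final answer: 120/(s-9)^6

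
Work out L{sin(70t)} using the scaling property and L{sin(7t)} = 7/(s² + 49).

Using L{f(at)} = (1/a)F(s/a) with a=10: L{sin(70t)} = (1/10) · 7/((s/10)² + 49) = (1/10) · 7·100/(s² + 4900) = 70/(s² + 4900)

Final answer: 70/(s² + 4900)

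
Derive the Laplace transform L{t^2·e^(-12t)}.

L{t^n·e^(at)} = n!/(s-a)^(n+1), so L{t^2·e^(-12t)} = 2/(s+12)^3

Final answer: 2/(s+12)^3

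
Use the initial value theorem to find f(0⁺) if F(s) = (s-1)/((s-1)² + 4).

f(0⁺) = lim_{s→∞} sF(s) = lim_{s→∞} s(s-1)/((s-1)² + 4) = 1

Final answer: 1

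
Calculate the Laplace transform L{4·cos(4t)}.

L{cos(ωt)} = s/(s² + ω²), so L{cos(4t)} = s/(s² + 16). Then L{4·cos(4t)} = 4·s/(s² + 16) = 4s/(s² + 16)

Final answer: 4s/(s² + 16)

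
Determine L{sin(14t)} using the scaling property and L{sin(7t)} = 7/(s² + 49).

Using L{f(at)} = (1/a)F(s/a) with a=2: L{sin(14t)} = (1/2) · 7/((s/2)² + 49) = (1/2) · 7·4/(s² + 196) = 14/(s² + 196)

Final answer: 14/(s² + 196)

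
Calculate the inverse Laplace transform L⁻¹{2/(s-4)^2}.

L⁻¹{n!/(s-a)^(n+1)} = t^n·e^(at) with n=1, a=4. So L⁻¹{1/(s-4)^2} = t·e^(4t), and L⁻¹{2/(s-4)^2} = (2/1)·t·e^(4t) = 2·t·e^(4t)

Final answer: 2·t·e^(4t)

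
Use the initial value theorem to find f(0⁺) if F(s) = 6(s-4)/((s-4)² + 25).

f(0⁺) = lim_{s→∞} sF(s) = lim_{s→∞} 6s(s-4)/((s-4)² + 25) = 6

Final answer: 6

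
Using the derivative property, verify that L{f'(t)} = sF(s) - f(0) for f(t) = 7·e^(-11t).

f'(t) = -77e^(-11t). Direct: L{f'(t)} = -77/(s+11). Property: s·7/(s+11) - 7 = (7s - 7(s+11))/(s+11) = -77/(s+11). ✓

Final answer: -77/(s+11)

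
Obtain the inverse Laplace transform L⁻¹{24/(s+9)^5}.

L⁻¹{n!/(s-a)^(n+1)} = t^n·e^(at), so L⁻¹{24/(s+9)^5} = t^4·e^(-9t)

Final answer: t^4·e^(-9t)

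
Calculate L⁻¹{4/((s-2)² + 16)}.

Form: b/((s-a)² + b²) → e^(at)sin(bt). With a=2, b=4

Final answer: e^(2t)·sin(4t)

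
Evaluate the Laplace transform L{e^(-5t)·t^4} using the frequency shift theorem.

L{e^(at)·t^n} = n!/(s-a)^(n+1), so L{e^(-5t)·t^4} = 24/(s+5)^5

Final answer: 24/(s+5)^5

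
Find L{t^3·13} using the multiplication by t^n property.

L{13} = 13/s. d^1/ds^1[1/s] = -1/s². d^2/ds^2[1/s] = 2/s^3. d^3/ds^3[1/s] = -6/s^4. So L{t^3} = (-1)^{3}·-6/s^4 = 6/s^4. Then L{t^3·13} = 13·6/s^4 = 78/s^4

Final answer: 78/s^4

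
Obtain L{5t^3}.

L{t^n} = n!/s^(n+1). So L{5t^3} = 5·3!/s^4 = 30/s^4

Final answer: 30/s^4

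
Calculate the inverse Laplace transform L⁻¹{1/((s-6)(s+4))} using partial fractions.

Decompose: A/(s-6) + B/(s+4). A = 1/10, B = -1/10. f(t) = (e^(6t) - e^(-4t))/10

Final answer: (e^(6t) - e^(-4t))/10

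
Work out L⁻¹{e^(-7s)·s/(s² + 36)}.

L⁻¹{s/(s² + 36)} = cos(6t). By the time shift theorem, L⁻¹{e^(-as)F(s)} = u(t-a)f(t-a) with a=7, so L⁻¹{e^(-7s)·s/(s² + 36)} = u(t-7)·cos(6(t-7))

Final answer: u(t-7)·cos(6(t-7))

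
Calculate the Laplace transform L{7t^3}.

L{7t^3} = 7 · L{t^3} = 7 · 6/s^4 = 42/s^4

Final answer: 42/s^4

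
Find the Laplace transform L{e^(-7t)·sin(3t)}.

L{e^(at)·sin(ωt)} = ω/((s-a)² + ω²), so L{e^(-7t)·sin(3t)} = 3/((s+7)² + 9)

Final answer: 3/((s+7)² + 9)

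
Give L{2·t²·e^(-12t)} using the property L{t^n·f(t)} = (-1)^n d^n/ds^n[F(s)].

L{e^(-12t)} = 1/(s+12). d/ds[1/(s+12)] = -1/(s+12)². d²/ds²[1/(s+12)] = 2/(s+12)³. So L{t²·e^(-12t)} = (-1)² · 2/(s+12)³ = 2/(s+12)³. Then L{2·t²·e^(-12t)} = 2·2/(s+12)³ = 4/(s+12)³

Final answer: 4/(s+12)³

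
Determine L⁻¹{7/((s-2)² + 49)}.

Form: b/((s-a)² + b²) → e^(at)sin(bt). With a=2, b=7

Final answer: e^(2t)·sin(7t)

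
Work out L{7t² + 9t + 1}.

L{7t² + 9t + 1} = 7·2/s³ + 9/s² + 1/s = 14/s³ + 9/s² + 1/s

Final answer: 14/s³ + 9/s² + 1/s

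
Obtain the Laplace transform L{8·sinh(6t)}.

L{sinh(ωt)} = ω/(s² - ω²), so L{sinh(6t)} = 6/(s² - 36). Then L{8·sinh(6t)} = 8·6/(s² - 36) = 48/(s² - 36)

Final answer: 48/(s² - 36)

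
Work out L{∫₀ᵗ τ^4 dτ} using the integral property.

L{∫₀ᵗ f(τ)dτ} = F(s)/s with f(t) = t^4. F(s) = 24/s^5, so L{∫₀ᵗ τ^4 dτ} = (24/s^5)/s = 24/s^6. (Check: ∫₀ᵗ τ^4 dτ = t^5/5.)

Final answer: 24/s^6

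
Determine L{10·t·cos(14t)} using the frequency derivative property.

L{cos(14t)} = s/(s² + 196). Derivative: d/ds[s/(s² + 196)] = [(s² + 196) - s·2s]/(s² + 196)² = (196 - s²)/(s² + 196)². So L{t·cos(14t)} = -F'(s) = (s² - 196)/(s² + 196)². Then L{10·t·cos(14t)} = 10·(s² - 196)/(s² + 196)²

Final answer: 10·(s² - 196)/(s² + 196)²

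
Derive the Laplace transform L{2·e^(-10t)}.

L{e^(at)} = 1/(s-a), so L{e^(-10t)} = 1/(s+10). Then L{2·e^(-10t)} = 2/(s+10)

Final answer: 2/(s+10)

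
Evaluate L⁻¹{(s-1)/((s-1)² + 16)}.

Using frequency shift: L⁻¹{(s-a)/((s-a)² + b²)} = e^(at)cos(bt). Here a=1, b=4

Final answer: e^t·cos(4t)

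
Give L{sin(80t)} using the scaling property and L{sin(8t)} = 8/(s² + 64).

Using L{f(at)} = (1/a)F(s/a) with a=10: L{sin(80t)} = (1/10) · 8/((s/10)² + 64) = (1/10) · 8·100/(s² + 6400) = 80/(s² + 6400)

Final answer: 80/(s² + 6400)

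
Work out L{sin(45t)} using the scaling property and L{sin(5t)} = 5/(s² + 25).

Using L{f(at)} = (1/a)F(s/a) with a=9: L{sin(45t)} = (1/9) · 5/((s/9)² + 25) = (1/9) · 5·81/(s² + 2025) = 45/(s² + 2025)

Final answer: 45/(s² + 2025)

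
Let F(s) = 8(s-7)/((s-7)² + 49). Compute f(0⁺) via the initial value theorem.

f(0⁺) = lim_{s→∞} sF(s) = lim_{s→∞} 8s(s-7)/((s-7)² + 49) = 8

Final answer: 8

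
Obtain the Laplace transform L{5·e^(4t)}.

L{e^(at)} = 1/(s-a), so L{e^(4t)} = 1/(s-4). Then L{5·e^(4t)} = 5/(s-4)

Final answer: 5/(s-4)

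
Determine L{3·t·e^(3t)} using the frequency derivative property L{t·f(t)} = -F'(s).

L{e^(3t)} = 1/(s-3). By frequency derivative: L{t·e^(3t)} = -d/ds[1/(s-3)] = -(-1)/(s-3)² = 1/(s-3)². Then L{3·t·e^(3t)} = 3·1/(s-3)² = 3/(s-3)²

Final answer: 3/(s-3)²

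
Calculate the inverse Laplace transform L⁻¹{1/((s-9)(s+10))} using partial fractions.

Decompose: A/(s-9) + B/(s+10). A = 1/19, B = -1/19. f(t) = (e^(9t) - e^(-10t))/19

Final answer: (e^(9t) - e^(-10t))/19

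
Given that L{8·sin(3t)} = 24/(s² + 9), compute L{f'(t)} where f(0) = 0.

L{f'(t)} = s·F(s) - f(0) = s·24/(s² + 9) - 0 = 24s/(s² + 9)

Final answer: 24s/(s² + 9)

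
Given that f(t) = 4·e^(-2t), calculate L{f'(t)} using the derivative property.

f(0) = 4, F(s) = 4/(s+2). L{f'(t)} = s·F(s) - f(0) = 4s/(s+2) - 4 = (4s - 4(s+2))/(s+2) = -8/(s+2)

Final answer: -8/(s+2)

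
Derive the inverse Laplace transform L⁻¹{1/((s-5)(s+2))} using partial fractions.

Decompose: A/(s-5) + B/(s+2). A = 1/7, B = -1/7. f(t) = (e^(5t) - e^(-2t))/7

Final answer: (e^(5t) - e^(-2t))/7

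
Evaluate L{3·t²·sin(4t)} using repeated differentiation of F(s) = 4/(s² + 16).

F(s) = 4/(s² + 16). F'(s) = -8s/(s² + 16)². F''(s) = -8(16 - 3s²)/(s² + 16)³ = (24s² - 128)/(s² + 16)³. So L{t²·sin(4t)} = (-1)² F''(s) = (24s² - 128)/(s² + 16)³. Then L{3·t²·sin(4t)} = 3·(24s² - 128)/(s² + 16)³ = (72s² - 384)/(s² + 16)³

Final answer: (72s² - 384)/(s² + 16)³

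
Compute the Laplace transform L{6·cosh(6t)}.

L{cosh(ωt)} = s/(s² - ω²), so L{cosh(6t)} = s/(s² - 36). Then L{6·cosh(6t)} = 6·s/(s² - 36) = 6s/(s² - 36)

Final answer: 6s/(s² - 36)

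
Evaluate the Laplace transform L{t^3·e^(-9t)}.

L{t^n·e^(at)} = n!/(s-a)^(n+1), so L{t^3·e^(-9t)} = 6/(s+9)^4

Final answer: 6/(s+9)^4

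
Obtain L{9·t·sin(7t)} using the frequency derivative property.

L{sin(7t)} = 7/(s² + 49). By L{t·f(t)} = -F'(s): -d/ds[7/(s² + 49)] = -(7)·(-2s)/(s² + 49)² = 14s/(s² + 49)². Then L{9·t·sin(7t)} = 9·14s/(s² + 49)² = 126s/(s² + 49)²

Final answer: 126s/(s² + 49)²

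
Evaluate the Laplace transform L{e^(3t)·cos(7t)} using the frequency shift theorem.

Frequency shift: L{e^(at)f(t)} = F(s-a). L{e^(3t)·cos(7t)} = (s-3)/((s-3)² + 49)

Final answer: (s-3)/((s-3)² + 49)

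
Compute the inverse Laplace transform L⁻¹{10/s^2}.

L⁻¹{n!/s^(n+1)} = t^n with n=1. So L⁻¹{1/s^2} = t, and L⁻¹{10/s^2} = (10/1)·t = 10·t

Final answer: 10·t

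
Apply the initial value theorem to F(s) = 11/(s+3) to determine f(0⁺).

f(0⁺) = lim_{s→∞} s·11/(s+3) = lim_{s→∞} 11s/(s+3) = 11

Final answer: 11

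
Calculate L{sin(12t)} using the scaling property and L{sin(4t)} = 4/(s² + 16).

Using L{f(at)} = (1/a)F(s/a) with a=3: L{sin(12t)} = (1/3) · 4/((s/3)² + 16) = (1/3) · 4·9/(s² + 144) = 12/(s² + 144)

Final answer: 12/(s² + 144)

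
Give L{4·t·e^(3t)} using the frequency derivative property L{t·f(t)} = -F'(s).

L{e^(3t)} = 1/(s-3). By frequency derivative: L{t·e^(3t)} = -d/ds[1/(s-3)] = -(-1)/(s-3)² = 1/(s-3)². Then L{4·t·e^(3t)} = 4·1/(s-3)² = 4/(s-3)²

Final answer: 4/(s-3)²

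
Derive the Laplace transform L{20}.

L{20} = 20 · L{1} = 20/s

Final answer: 20/s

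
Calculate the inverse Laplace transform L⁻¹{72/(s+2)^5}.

L⁻¹{n!/(s-a)^(n+1)} = t^n·e^(at) with n=4, a=-2. So L⁻¹{24/(s+2)^5} = t^4·e^(-2t), and L⁻¹{72/(s+2)^5} = (72/24)·t^4·e^(-2t) = 3·t^4·e^(-2t)

Final answer: 3·t^4·e^(-2t)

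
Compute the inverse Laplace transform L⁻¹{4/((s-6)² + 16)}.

Using frequency shift, L⁻¹{4/((s-6)² + 16)} = e^(6t)·sin(4t)

Final answer: e^(6t)·sin(4t)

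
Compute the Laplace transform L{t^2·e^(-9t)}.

L{t^n·e^(at)} = n!/(s-a)^(n+1), so L{t^2·e^(-9t)} = 2/(s+9)^3

Final answer: 2/(s+9)^3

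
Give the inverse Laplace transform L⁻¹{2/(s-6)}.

L⁻¹{1/(s-a)} = e^(at), so L⁻¹{1/(s-6)} = e^(6t), and L⁻¹{2/(s-6)} = 2·e^(6t)

Final answer: 2·e^(6t)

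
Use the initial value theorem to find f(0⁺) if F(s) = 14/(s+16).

f(0⁺) = lim_{s→∞} s·14/(s+16) = lim_{s→∞} 14s/(s+16) = 14

Final answer: 14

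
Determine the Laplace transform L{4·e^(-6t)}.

L{e^(at)} = 1/(s-a), so L{e^(-6t)} = 1/(s+6). Then L{4·e^(-6t)} = 4/(s+6)

Final answer: 4/(s+6)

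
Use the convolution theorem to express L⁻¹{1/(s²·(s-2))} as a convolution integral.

1/(s²·(s-2)) = (1/s^2)·(1/(s-2)) = L{t}·L{e^(2t)}. So f(t) = t*e^(2t) = ∫₀ᵗ τ·e^(2(t-τ)) dτ

Final answer: ∫₀ᵗ τ·e^(2(t-τ)) dτ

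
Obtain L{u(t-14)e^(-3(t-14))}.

u(t-a)f(t-a) with f(t)=e^(-3t). L{e^(-3t)} = 1/(s+3). By time shift: e^(-14s)/(s+3)

Final answer: e^(-14s)/(s+3)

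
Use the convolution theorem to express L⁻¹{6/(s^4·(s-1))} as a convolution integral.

6/(s^4·(s-1)) = (6/s^4)·(1/(s-1)) = L{t^3}·L{e^t}. So f(t) = t^3*e^t = ∫₀ᵗ τ^3·e^(t-τ) dτ

Final answer: ∫₀ᵗ τ^3·e^(t-τ) dτ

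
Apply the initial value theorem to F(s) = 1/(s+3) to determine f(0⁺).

f(0⁺) = lim_{s→∞} s·1/(s+3) = lim_{s→∞} s/(s+3) = 1

Final answer: 1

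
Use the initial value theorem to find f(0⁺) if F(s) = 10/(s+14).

f(0⁺) = lim_{s→∞} s·10/(s+14) = lim_{s→∞} 10s/(s+14) = 10

Final answer: 10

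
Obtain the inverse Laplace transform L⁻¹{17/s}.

L⁻¹{c/s} = c, so L⁻¹{17/s} = 17

Final answer: 17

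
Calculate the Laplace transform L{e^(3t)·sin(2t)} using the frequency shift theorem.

Frequency shift: L{e^(at)f(t)} = F(s-a). L{e^(3t)·sin(2t)} = 2/((s-3)² + 4)

Final answer: 2/((s-3)² + 4)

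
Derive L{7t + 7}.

L{7t + 7} = 7·L{t} + 7·L{1} = 7/s² + 7/s

Final answer: 7/s² + 7/s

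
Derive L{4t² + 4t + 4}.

L{4t² + 4t + 4} = 4·2/s³ + 4/s² + 4/s = 8/s³ + 4/s² + 4/s

Final answer: 8/s³ + 4/s² + 4/s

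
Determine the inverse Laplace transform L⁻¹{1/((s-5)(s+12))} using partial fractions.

Decompose: A/(s-5) + B/(s+12). A = 1/17, B = -1/17. f(t) = (e^(5t) - e^(-12t))/17

Final answer: (e^(5t) - e^(-12t))/17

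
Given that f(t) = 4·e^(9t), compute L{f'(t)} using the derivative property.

f(0) = 4, F(s) = 4/(s-9). L{f'(t)} = s·F(s) - f(0) = 4s/(s-9) - 4 = (4s - 4(s-9))/(s-9) = 36/(s-9)

Final answer: 36/(s-9)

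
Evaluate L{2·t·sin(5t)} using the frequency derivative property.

L{sin(5t)} = 5/(s² + 25). By L{t·f(t)} = -F'(s): -d/ds[5/(s² + 25)] = -(5)·(-2s)/(s² + 25)² = 10s/(s² + 25)². Then L{2·t·sin(5t)} = 2·10s/(s² + 25)² = 20s/(s² + 25)²

Final answer: 20s/(s² + 25)²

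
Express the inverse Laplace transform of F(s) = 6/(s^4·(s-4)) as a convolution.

6/(s^4·(s-4)) = (6/s^4)·(1/(s-4)) = L{t^3}·L{e^(4t)}. So f(t) = t^3*e^(4t) = ∫₀ᵗ τ^3·e^(4(t-τ)) dτ

Final answer: ∫₀ᵗ τ^3·e^(4(t-τ)) dτ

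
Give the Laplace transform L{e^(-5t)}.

L{e^(at)} = 1/(s-a), so L{e^(-5t)} = 1/(s+5)

Final answer: 1/(s+5)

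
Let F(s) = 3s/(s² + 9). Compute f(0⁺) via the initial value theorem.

f(0⁺) = lim_{s→∞} s·3s/(s² + 9) = lim_{s→∞} 3s²/(s² + 9) = 3

Final answer: 3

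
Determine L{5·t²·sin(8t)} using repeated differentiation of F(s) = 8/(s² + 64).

F(s) = 8/(s² + 64). F'(s) = -16s/(s² + 64)². F''(s) = -16(64 - 3s²)/(s² + 64)³ = (48s² - 1024)/(s² + 64)³. So L{t²·sin(8t)} = (-1)² F''(s) = (48s² - 1024)/(s² + 64)³. Then L{5·t²·sin(8t)} = 5·(48s² - 1024)/(s² + 64)³ = (240s² - 5120)/(s² + 64)³

Final answer: (240s² - 5120)/(s² + 64)³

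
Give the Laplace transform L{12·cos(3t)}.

L{cos(ωt)} = s/(s² + ω²), so L{cos(3t)} = s/(s² + 9). Then L{12·cos(3t)} = 12·s/(s² + 9) = 12s/(s² + 9)

Final answer: 12s/(s² + 9)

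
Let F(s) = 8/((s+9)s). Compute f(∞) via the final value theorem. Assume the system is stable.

f(∞) = lim_{s→0} sF(s) = lim_{s→0} 8/(s+9) = 8/9

Final answer: 8/9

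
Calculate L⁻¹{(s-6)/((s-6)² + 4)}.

Using frequency shift: L⁻¹{(s-a)/((s-a)² + b²)} = e^(at)cos(bt). Here a=6, b=2

Final answer: e^(6t)·cos(2t)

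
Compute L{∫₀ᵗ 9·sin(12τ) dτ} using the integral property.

L{∫₀ᵗ f(τ)dτ} = F(s)/s with F(s) = 108/(s² + 144), so the result is (108/(s² + 144))/s = 108/(s(s² + 144))

Final answer: 108/(s(s² + 144))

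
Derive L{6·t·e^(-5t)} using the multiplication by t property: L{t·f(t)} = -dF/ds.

Using L{t^n·e^(at)} = n!/(s-a)^(n+1), L{t·e^(-5t)} = 1/(s+5)^2, so L{6·t·e^(-5t)} = 6·1/(s+5)^2 = 6/(s+5)^2

Final answer: 6/(s+5)^2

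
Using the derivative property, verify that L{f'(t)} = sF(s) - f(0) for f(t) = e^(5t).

f'(t) = 5e^(5t). Direct: L{f'(t)} = 5/(s-5). Property: s·1/(s-5) - 1 = (s - (s-5))/(s-5) = 5/(s-5). ✓

Final answer: 5/(s-5)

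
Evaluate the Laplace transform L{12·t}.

L{t^n} = n!/s^(n+1), so L{t} = 1/s^2. Then L{12·t} = 12·1/s^2 = 12/s^2

Final answer: 12/s^2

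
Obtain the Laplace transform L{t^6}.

L{t^n} = n!/s^(n+1), so L{t^6} = 720/s^7

Final answer: 720/s^7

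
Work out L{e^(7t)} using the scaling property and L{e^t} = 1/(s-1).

Using L{f(at)} = (1/a)F(s/a) with a=7 and f(t) = e^t: L{e^(7t)} = (1/7) · 1/((s/7)-1) = (1/7) · 7/(s-7) = 1/(s-7)

Final answer: 1/(s-7)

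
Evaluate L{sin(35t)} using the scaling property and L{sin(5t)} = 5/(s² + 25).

Using L{f(at)} = (1/a)F(s/a) with a=7: L{sin(35t)} = (1/7) · 5/((s/7)² + 25) = (1/7) · 5·49/(s² + 1225) = 35/(s² + 1225)

Final answer: 35/(s² + 1225)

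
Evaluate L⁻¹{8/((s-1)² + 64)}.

Form: b/((s-a)² + b²) → e^(at)sin(bt). With a=1, b=8

Final answer: e^t·sin(8t)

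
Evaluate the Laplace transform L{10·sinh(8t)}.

L{sinh(ωt)} = ω/(s² - ω²), so L{sinh(8t)} = 8/(s² - 64). Then L{10·sinh(8t)} = 10·8/(s² - 64) = 80/(s² - 64)

Final answer: 80/(s² - 64)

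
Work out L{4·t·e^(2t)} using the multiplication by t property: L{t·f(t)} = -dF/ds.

Using L{t^n·e^(at)} = n!/(s-a)^(n+1), L{t·e^(2t)} = 1/(s-2)^2, so L{4·t·e^(2t)} = 4·1/(s-2)^2 = 4/(s-2)^2

Final answer: 4/(s-2)^2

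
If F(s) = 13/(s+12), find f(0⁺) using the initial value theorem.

f(0⁺) = lim_{s→∞} s·13/(s+12) = lim_{s→∞} 13s/(s+12) = 13

Final answer: 13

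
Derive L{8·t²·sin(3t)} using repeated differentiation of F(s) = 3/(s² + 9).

F(s) = 3/(s² + 9). F'(s) = -6s/(s² + 9)². F''(s) = -6(9 - 3s²)/(s² + 9)³ = (18s² - 54)/(s² + 9)³. So L{t²·sin(3t)} = (-1)² F''(s) = (18s² - 54)/(s² + 9)³. Then L{8·t²·sin(3t)} = 8·(18s² - 54)/(s² + 9)³ = (144s² - 432)/(s² + 9)³

Final answer: (144s² - 432)/(s² + 9)³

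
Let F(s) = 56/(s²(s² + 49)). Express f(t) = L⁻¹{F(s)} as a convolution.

56/(s²(s² + 49)) = (1/s²)·(56/(s² + 49)) = L{t}·L{8·sin(7t)}. So f(t) = t*(8·sin(7t)) = ∫₀ᵗ 8τ·sin(7(t-τ)) dτ

Final answer: ∫₀ᵗ 8τ·sin(7(t-τ)) dτ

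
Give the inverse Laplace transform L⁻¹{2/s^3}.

L⁻¹{n!/s^(n+1)} = t^n with n=2. So L⁻¹{2/s^3} = t^2

Final answer: t^2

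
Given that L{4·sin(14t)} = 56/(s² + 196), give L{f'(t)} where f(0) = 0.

L{f'(t)} = s·F(s) - f(0) = s·56/(s² + 196) - 0 = 56s/(s² + 196)

Final answer: 56s/(s² + 196)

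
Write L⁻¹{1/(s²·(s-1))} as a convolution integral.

1/(s²·(s-1)) = (1/s^2)·(1/(s-1)) = L{t}·L{e^t}. So f(t) = t*e^t = ∫₀ᵗ τ·e^(t-τ) dτ

Final answer: ∫₀ᵗ τ·e^(t-τ) dτ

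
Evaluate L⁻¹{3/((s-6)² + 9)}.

Form: b/((s-a)² + b²) → e^(at)sin(bt). With a=6, b=3

Final answer: e^(6t)·sin(3t)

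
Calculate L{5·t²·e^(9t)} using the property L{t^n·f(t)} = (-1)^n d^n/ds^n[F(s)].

L{e^(9t)} = 1/(s-9). d/ds[1/(s-9)] = -1/(s-9)². d²/ds²[1/(s-9)] = 2/(s-9)³. So L{t²·e^(9t)} = (-1)² · 2/(s-9)³ = 2/(s-9)³. Then L{5·t²·e^(9t)} = 5·2/(s-9)³ = 10/(s-9)³

Final answer: 10/(s-9)³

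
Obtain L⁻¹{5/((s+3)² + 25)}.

Form: b/((s-a)² + b²) → e^(at)sin(bt). With a=-3, b=5

Final answer: e^(-3t)·sin(5t)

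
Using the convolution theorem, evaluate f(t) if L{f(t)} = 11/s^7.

11/s^7 = (11/s)·(1/s^6) = L{11}·L{t^5/120}. By convolution, f(t) = 11*t^5/120 = ∫₀ᵗ 11·τ^5/120 dτ = 11·t^6/720

Final answer: 11·t^6/720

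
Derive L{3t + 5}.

L{3t + 5} = 3·L{t} + 5·L{1} = 3/s² + 5/s

Final answer: 3/s² + 5/s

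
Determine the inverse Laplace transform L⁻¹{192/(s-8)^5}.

L⁻¹{n!/(s-a)^(n+1)} = t^n·e^(at) with n=4, a=8. So L⁻¹{24/(s-8)^5} = t^4·e^(8t), and L⁻¹{192/(s-8)^5} = (192/24)·t^4·e^(8t) = 8·t^4·e^(8t)

Final answer: 8·t^4·e^(8t)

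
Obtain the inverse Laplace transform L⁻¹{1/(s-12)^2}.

L⁻¹{n!/(s-a)^(n+1)} = t^n·e^(at), so L⁻¹{1/(s-12)^2} = t·e^(12t)

Final answer: t·e^(12t)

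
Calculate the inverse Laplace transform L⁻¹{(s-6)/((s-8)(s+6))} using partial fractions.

Using partial fractions, f(t) = (2e^(8t) + 12e^(-6t))/14

Final answer: (2e^(8t) + 12e^(-6t))/14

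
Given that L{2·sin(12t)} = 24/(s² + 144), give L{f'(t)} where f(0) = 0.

L{f'(t)} = s·F(s) - f(0) = s·24/(s² + 144) - 0 = 24s/(s² + 144)

Final answer: 24s/(s² + 144)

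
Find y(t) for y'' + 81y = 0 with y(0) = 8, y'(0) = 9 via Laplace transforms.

L{y''} + 81L{y} = 0. s²Y - 8s - 9 + 81Y = 0. Y(s² + 81) = 8s + 9. Y = (8s + 9)/(s² + 81). Inverting: y(t) = 8cos(9t) + sin(9t)

Final answer: y(t) = 8cos(9t) + sin(9t)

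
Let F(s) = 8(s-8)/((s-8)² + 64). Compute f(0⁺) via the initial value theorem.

f(0⁺) = lim_{s→∞} sF(s) = lim_{s→∞} 8s(s-8)/((s-8)² + 64) = 8

Final answer: 8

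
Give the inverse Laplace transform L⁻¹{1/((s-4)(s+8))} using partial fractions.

Decompose: A/(s-4) + B/(s+8). A = 1/12, B = -1/12. f(t) = (e^(4t) - e^(-8t))/12

Final answer: (e^(4t) - e^(-8t))/12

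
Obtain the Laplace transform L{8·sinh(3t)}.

L{sinh(ωt)} = ω/(s² - ω²), so L{sinh(3t)} = 3/(s² - 9). Then L{8·sinh(3t)} = 8·3/(s² - 9) = 24/(s² - 9)

Final answer: 24/(s² - 9)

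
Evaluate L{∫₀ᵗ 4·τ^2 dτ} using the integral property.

L{∫₀ᵗ f(τ)dτ} = F(s)/s with f(t) = 4t^2. F(s) = 8/s^3, so L{∫₀ᵗ 4·τ^2 dτ} = (8/s^3)/s = 8/s^4. (Check: ∫₀ᵗ 4·τ^2 dτ = 4t^3/3.)

Final answer: 8/s^4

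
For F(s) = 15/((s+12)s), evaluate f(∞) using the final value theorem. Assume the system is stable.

f(∞) = lim_{s→0} sF(s) = lim_{s→0} 15/(s+12) = 5/4

Final answer: 5/4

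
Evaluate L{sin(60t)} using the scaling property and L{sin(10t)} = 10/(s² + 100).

Using L{f(at)} = (1/a)F(s/a) with a=6: L{sin(60t)} = (1/6) · 10/((s/6)² + 100) = (1/6) · 10·36/(s² + 3600) = 60/(s² + 3600)

Final answer: 60/(s² + 3600)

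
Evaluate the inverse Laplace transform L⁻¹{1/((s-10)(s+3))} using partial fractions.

Decompose: A/(s-10) + B/(s+3). A = 1/13, B = -1/13. f(t) = (e^(10t) - e^(-3t))/13

Final answer: (e^(10t) - e^(-3t))/13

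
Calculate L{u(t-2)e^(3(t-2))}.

u(t-a)f(t-a) with f(t)=e^(3t). L{e^(3t)} = 1/(s-3). By time shift: e^(-2s)/(s-3)

Final answer: e^(-2s)/(s-3)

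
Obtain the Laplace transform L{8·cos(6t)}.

L{cos(ωt)} = s/(s² + ω²), so L{cos(6t)} = s/(s² + 36). Then L{8·cos(6t)} = 8·s/(s² + 36) = 8s/(s² + 36)

Final answer: 8s/(s² + 36)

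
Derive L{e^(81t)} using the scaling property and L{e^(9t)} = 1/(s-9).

Using L{f(at)} = (1/a)F(s/a) with a=9 and f(t) = e^(9t): L{e^(81t)} = (1/9) · 1/((s/9)-9) = (1/9) · 9/(s-81) = 1/(s-81)

Final answer: 1/(s-81)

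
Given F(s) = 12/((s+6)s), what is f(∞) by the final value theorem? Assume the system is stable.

f(∞) = lim_{s→0} sF(s) = lim_{s→0} 12/(s+6) = 2

Final answer: 2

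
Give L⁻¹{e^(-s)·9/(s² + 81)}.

L⁻¹{9/(s² + 81)} = sin(9t). By the time shift theorem, L⁻¹{e^(-as)F(s)} = u(t-a)f(t-a) with a=1, so L⁻¹{e^(-s)·9/(s² + 81)} = u(t-1)·sin(9(t-1))

Final answer: u(t-1)·sin(9(t-1))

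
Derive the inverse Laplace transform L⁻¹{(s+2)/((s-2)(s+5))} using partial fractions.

Using partial fractions, f(t) = (4e^(2t) + 3e^(-5t))/7

Final answer: (4e^(2t) + 3e^(-5t))/7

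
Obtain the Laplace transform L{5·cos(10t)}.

L{cos(ωt)} = s/(s² + ω²), so L{cos(10t)} = s/(s² + 100). Then L{5·cos(10t)} = 5·s/(s² + 100) = 5s/(s² + 100)

Final answer: 5s/(s² + 100)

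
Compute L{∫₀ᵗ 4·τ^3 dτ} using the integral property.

L{∫₀ᵗ f(τ)dτ} = F(s)/s with f(t) = 4t^3. F(s) = 24/s^4, so L{∫₀ᵗ 4·τ^3 dτ} = (24/s^4)/s = 24/s^5. (Check: ∫₀ᵗ 4·τ^3 dτ = 4t^4/4.)

Final answer: 24/s^5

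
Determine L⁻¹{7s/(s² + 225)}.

This is the form c·s/(s² + a²) with a = 15, c = 7. L⁻¹ = 7·cos(15t)

Final answer: 7·cos(15t)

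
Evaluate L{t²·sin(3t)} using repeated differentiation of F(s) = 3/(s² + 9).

F(s) = 3/(s² + 9). F'(s) = -6s/(s² + 9)². F''(s) = -6(9 - 3s²)/(s² + 9)³ = (18s² - 54)/(s² + 9)³. So L{t²·sin(3t)} = (-1)² F''(s) = (18s² - 54)/(s² + 9)³

Final answer: (18s² - 54)/(s² + 9)³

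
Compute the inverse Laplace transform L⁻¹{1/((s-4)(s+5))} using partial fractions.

Decompose: A/(s-4) + B/(s+5). A = 1/9, B = -1/9. f(t) = (e^(4t) - e^(-5t))/9

Final answer: (e^(4t) - e^(-5t))/9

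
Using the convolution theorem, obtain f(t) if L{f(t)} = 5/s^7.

5/s^7 = (5/s)·(1/s^6) = L{5}·L{t^5/120}. By convolution, f(t) = 5*t^5/120 = ∫₀ᵗ 5·τ^5/120 dτ = 5·t^6/720

Final answer: 5·t^6/720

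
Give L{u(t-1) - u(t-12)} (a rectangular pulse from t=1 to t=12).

L{u(t-a)} = e^(-as)/s. L{u(t-1) - u(t-12)} = (e^(-s) - e^(-12s))/s

Final answer: (e^(-s) - e^(-12s))/s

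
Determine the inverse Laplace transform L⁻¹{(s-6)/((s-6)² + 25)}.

Using frequency shift, L⁻¹{(s-6)/((s-6)² + 25)} = e^(6t)·cos(5t)

Final answer: e^(6t)·cos(5t)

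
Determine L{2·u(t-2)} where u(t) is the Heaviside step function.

L{u(t-a)} = e^(-as)/s. Here a=2, so L{u(t-2)} = e^(-2s)/s, and L{2·u(t-2)} = 2·e^(-2s)/s

Final answer: 2·e^(-2s)/s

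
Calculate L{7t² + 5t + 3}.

L{7t² + 5t + 3} = 7·2/s³ + 5/s² + 3/s = 14/s³ + 5/s² + 3/s

Final answer: 14/s³ + 5/s² + 3/s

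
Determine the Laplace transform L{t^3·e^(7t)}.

L{t^n·e^(at)} = n!/(s-a)^(n+1), so L{t^3·e^(7t)} = 6/(s-7)^4

Final answer: 6/(s-7)^4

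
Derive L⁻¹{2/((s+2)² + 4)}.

Form: b/((s-a)² + b²) → e^(at)sin(bt). With a=-2, b=2

Final answer: e^(-2t)·sin(2t)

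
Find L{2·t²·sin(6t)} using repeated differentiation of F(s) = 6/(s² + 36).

F(s) = 6/(s² + 36). F'(s) = -12s/(s² + 36)². F''(s) = -12(36 - 3s²)/(s² + 36)³ = (36s² - 432)/(s² + 36)³. So L{t²·sin(6t)} = (-1)² F''(s) = (36s² - 432)/(s² + 36)³. Then L{2·t²·sin(6t)} = 2·(36s² - 432)/(s² + 36)³ = (72s² - 864)/(s² + 36)³

Final answer: (72s² - 864)/(s² + 36)³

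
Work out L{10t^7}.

L{t^n} = n!/s^(n+1). So L{10t^7} = 10·7!/s^8 = 50400/s^8

Final answer: 50400/s^8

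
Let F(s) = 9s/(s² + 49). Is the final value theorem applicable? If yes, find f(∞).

The final value theorem requires all poles of sF(s) in the left half-plane. sF(s) = 9s²/(s² + 49) has poles at s = ±7i (imaginary axis). Theorem does NOT apply (oscillatory system).

Final answer: Not applicable (oscillatory)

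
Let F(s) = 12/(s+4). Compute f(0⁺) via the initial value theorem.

f(0⁺) = lim_{s→∞} s·12/(s+4) = lim_{s→∞} 12s/(s+4) = 12

Final answer: 12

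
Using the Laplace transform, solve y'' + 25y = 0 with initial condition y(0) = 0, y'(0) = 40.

L{y''} + 25L{y} = 0. s²Y - 0 - 40 + 25Y = 0. Y(s² + 25) = 40. Y = (40)/(s² + 25). Inverting: y(t) = 8sin(5t)

Final answer: y(t) = 8sin(5t)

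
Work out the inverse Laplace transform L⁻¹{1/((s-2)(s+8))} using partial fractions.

Decompose: A/(s-2) + B/(s+8). A = 1/10, B = -1/10. f(t) = (e^(2t) - e^(-8t))/10

Final answer: (e^(2t) - e^(-8t))/10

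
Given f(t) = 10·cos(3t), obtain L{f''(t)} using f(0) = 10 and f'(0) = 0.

F(s) = 10s/(s² + 9). L{f''(t)} = s²F(s) - sf(0) - f'(0) = 10s³/(s² + 9) - 10s = (10s³ - 10s(s² + 9))/(s² + 9) = -90s/(s² + 9)

Final answer: -90s/(s² + 9)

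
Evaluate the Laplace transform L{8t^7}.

L{8t^7} = 8 · L{t^7} = 8 · 5040/s^8 = 40320/s^8

Final answer: 40320/s^8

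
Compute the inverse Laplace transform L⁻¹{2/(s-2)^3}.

L⁻¹{n!/(s-a)^(n+1)} = t^n·e^(at), so L⁻¹{2/(s-2)^3} = t^2·e^(2t)

Final answer: t^2·e^(2t)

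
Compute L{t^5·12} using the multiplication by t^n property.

L{12} = 12/s. d^1/ds^1[1/s] = -1/s². d^2/ds^2[1/s] = 2/s^3. d^3/ds^3[1/s] = -6/s^4. d^4/ds^4[1/s] = 24/s^5. d^5/ds^5[1/s] = -120/s^6. So L{t^5} = (-1)^{5}·-120/s^6 = 120/s^6. Then L{t^5·12} = 12·120/s^6 = 1440/s^6

Final answer: 1440/s^6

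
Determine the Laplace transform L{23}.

L{23} = 23 · L{1} = 23/s

Final answer: 23/s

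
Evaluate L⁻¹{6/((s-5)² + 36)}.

Form: b/((s-a)² + b²) → e^(at)sin(bt). With a=5, b=6

Final answer: e^(5t)·sin(6t)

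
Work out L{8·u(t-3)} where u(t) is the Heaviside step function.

L{u(t-a)} = e^(-as)/s. Here a=3, so L{u(t-3)} = e^(-3s)/s, and L{8·u(t-3)} = 8·e^(-3s)/s

Final answer: 8·e^(-3s)/s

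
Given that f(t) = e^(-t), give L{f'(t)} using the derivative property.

f(0) = 1, F(s) = 1/(s+1). L{f'(t)} = s·F(s) - f(0) = s/(s+1) - 1 = (s - (s+1))/(s+1) = -1/(s+1)

Final answer: -1/(s+1)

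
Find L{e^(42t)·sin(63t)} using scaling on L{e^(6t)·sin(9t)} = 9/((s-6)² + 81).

Scaling with a=7: L{e^(42t)·sin(63t)} = (1/7) · 9/((s/7-6)² + 81). Simplifying: 63/((s-42)² + 3969)

Final answer: 63/((s-42)² + 3969)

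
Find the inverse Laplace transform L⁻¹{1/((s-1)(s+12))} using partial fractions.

Decompose: A/(s-1) + B/(s+12). A = 1/13, B = -1/13. f(t) = (e^t - e^(-12t))/13

Final answer: (e^t - e^(-12t))/13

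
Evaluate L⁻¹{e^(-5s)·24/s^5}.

L⁻¹{24/s^5} = t^4. By the time shift theorem, L⁻¹{e^(-as)F(s)} = u(t-a)f(t-a) with a=5, so L⁻¹{e^(-5s)·24/s^5} = u(t-5)·(t-5)^4

Final answer: u(t-5)·(t-5)^4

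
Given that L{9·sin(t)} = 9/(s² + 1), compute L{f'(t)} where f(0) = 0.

L{f'(t)} = s·F(s) - f(0) = s·9/(s² + 1) - 0 = 9s/(s² + 1)

Final answer: 9s/(s² + 1)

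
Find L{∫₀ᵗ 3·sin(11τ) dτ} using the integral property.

L{∫₀ᵗ f(τ)dτ} = F(s)/s with F(s) = 33/(s² + 121), so the result is (33/(s² + 121))/s = 33/(s(s² + 121))

Final answer: 33/(s(s² + 121))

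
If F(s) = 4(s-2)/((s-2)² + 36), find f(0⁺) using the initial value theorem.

f(0⁺) = lim_{s→∞} sF(s) = lim_{s→∞} 4s(s-2)/((s-2)² + 36) = 4

Final answer: 4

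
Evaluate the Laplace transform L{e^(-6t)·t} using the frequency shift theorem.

L{e^(at)·t^n} = n!/(s-a)^(n+1), so L{e^(-6t)·t} = 1/(s+6)^2

Final answer: 1/(s+6)^2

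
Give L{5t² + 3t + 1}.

L{5t² + 3t + 1} = 5·2/s³ + 3/s² + 1/s = 10/s³ + 3/s² + 1/s

Final answer: 10/s³ + 3/s² + 1/s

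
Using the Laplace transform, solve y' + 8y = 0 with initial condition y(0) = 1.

L{y'} + 8L{y} = 0. sY - 1 + 8Y = 0. Y(s+8) = 1. Y = 1/(s+8)

Final answer: y(t) = e^(-8t)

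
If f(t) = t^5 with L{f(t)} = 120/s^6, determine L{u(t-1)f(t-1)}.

Time shift theorem: L{u(t-a)f(t-a)} = e^(-as)F(s). Here a=1, F(s) = 120/s^6, so L{u(t-1)f(t-1)} = e^(-s)·120/s^6

Final answer: e^(-s)·120/s^6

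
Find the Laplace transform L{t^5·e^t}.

L{t^n·e^(at)} = n!/(s-a)^(n+1), so L{t^5·e^t} = 120/(s-1)^6

Final answer: 120/(s-1)^6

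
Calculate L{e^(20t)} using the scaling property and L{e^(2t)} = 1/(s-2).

Using L{f(at)} = (1/a)F(s/a) with a=10 and f(t) = e^(2t): L{e^(20t)} = (1/10) · 1/((s/10)-2) = (1/10) · 10/(s-20) = 1/(s-20)

Final answer: 1/(s-20)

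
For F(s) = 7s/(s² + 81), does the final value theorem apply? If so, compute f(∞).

The final value theorem requires all poles of sF(s) in the left half-plane. sF(s) = 7s²/(s² + 81) has poles at s = ±9i (imaginary axis). Theorem does NOT apply (oscillatory system).

Final answer: Not applicable (oscillatory)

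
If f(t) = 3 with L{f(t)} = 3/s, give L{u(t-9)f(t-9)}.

Time shift theorem: L{u(t-a)f(t-a)} = e^(-as)F(s). Here a=9, F(s) = 3/s, so L{u(t-9)f(t-9)} = e^(-9s)·3/s

Final answer: e^(-9s)·3/s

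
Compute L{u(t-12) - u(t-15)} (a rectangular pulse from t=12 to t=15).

L{u(t-a)} = e^(-as)/s. L{u(t-12) - u(t-15)} = (e^(-12s) - e^(-15s))/s

Final answer: (e^(-12s) - e^(-15s))/s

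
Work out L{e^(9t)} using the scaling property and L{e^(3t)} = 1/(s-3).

Using L{f(at)} = (1/a)F(s/a) with a=3 and f(t) = e^(3t): L{e^(9t)} = (1/3) · 1/((s/3)-3) = (1/3) · 3/(s-9) = 1/(s-9)

Final answer: 1/(s-9)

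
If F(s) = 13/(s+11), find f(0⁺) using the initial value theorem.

f(0⁺) = lim_{s→∞} s·13/(s+11) = lim_{s→∞} 13s/(s+11) = 13

Final answer: 13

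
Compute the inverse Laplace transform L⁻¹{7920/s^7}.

L⁻¹{n!/s^(n+1)} = t^n with n=6. So L⁻¹{720/s^7} = t^6, and L⁻¹{7920/s^7} = (7920/720)·t^6 = 11·t^6

Final answer: 11·t^6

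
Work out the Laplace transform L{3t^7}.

L{3t^7} = 3 · L{t^7} = 3 · 5040/s^8 = 15120/s^8

Final answer: 15120/s^8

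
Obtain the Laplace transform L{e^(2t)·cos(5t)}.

L{e^(at)·cos(ωt)} = (s-a)/((s-a)² + ω²), so L{e^(2t)·cos(5t)} = (s-2)/((s-2)² + 25)

Final answer: (s-2)/((s-2)² + 25)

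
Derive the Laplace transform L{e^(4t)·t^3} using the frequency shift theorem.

L{e^(at)·t^n} = n!/(s-a)^(n+1), so L{e^(4t)·t^3} = 6/(s-4)^4

Final answer: 6/(s-4)^4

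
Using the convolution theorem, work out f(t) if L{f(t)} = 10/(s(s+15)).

10/(s(s+15)) = (10/s)·(1/(s+15)) = L{10}·L{e^(-15t)}. By convolution, f(t) = 10*e^(-15t) = ∫₀ᵗ 10·e^(-15τ) dτ = 10·(1 - e^(-15t))/15

Final answer: 10·(1 - e^(-15t))/15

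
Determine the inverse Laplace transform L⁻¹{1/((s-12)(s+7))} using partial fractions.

Decompose: A/(s-12) + B/(s+7). A = 1/19, B = -1/19. f(t) = (e^(12t) - e^(-7t))/19

Final answer: (e^(12t) - e^(-7t))/19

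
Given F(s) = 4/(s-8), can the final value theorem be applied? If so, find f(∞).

sF(s) = 4s/(s-8) has a pole at s = 8 in the right half-plane. Theorem does NOT apply (unstable system; f(t) = 4·e^(8t) grows without bound).

Final answer: Not applicable (unstable)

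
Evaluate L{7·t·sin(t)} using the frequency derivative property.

L{sin(t)} = 1/(s² + 1). By L{t·f(t)} = -F'(s): -d/ds[1/(s² + 1)] = -(1)·(-2s)/(s² + 1)² = 2s/(s² + 1)². Then L{7·t·sin(t)} = 7·2s/(s² + 1)² = 14s/(s² + 1)²

Final answer: 14s/(s² + 1)²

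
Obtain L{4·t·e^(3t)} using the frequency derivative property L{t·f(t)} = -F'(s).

L{e^(3t)} = 1/(s-3). By frequency derivative: L{t·e^(3t)} = -d/ds[1/(s-3)] = -(-1)/(s-3)² = 1/(s-3)². Then L{4·t·e^(3t)} = 4·1/(s-3)² = 4/(s-3)²

Final answer: 4/(s-3)²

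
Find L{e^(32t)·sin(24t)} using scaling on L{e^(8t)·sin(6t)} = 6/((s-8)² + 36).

Scaling with a=4: L{e^(32t)·sin(24t)} = (1/4) · 6/((s/4-8)² + 36). Simplifying: 24/((s-32)² + 576)

Final answer: 24/((s-32)² + 576)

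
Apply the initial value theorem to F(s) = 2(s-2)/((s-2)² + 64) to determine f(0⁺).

f(0⁺) = lim_{s→∞} sF(s) = lim_{s→∞} 2s(s-2)/((s-2)² + 64) = 2

Final answer: 2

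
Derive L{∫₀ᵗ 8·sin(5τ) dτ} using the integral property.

L{∫₀ᵗ f(τ)dτ} = F(s)/s with F(s) = 40/(s² + 25), so the result is (40/(s² + 25))/s = 40/(s(s² + 25))

Final answer: 40/(s(s² + 25))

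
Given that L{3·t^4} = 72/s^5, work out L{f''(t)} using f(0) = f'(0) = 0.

L{f''(t)} = s²F(s) - sf(0) - f'(0) = s²·72/s^5 - 0 - 0 = 72/s^3

Final answer: 72/s^3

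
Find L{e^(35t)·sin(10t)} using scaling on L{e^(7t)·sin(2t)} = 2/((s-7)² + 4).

Scaling with a=5: L{e^(35t)·sin(10t)} = (1/5) · 2/((s/5-7)² + 4). Simplifying: 10/((s-35)² + 100)

Final answer: 10/((s-35)² + 100)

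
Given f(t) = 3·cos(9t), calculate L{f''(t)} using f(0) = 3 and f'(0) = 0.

F(s) = 3s/(s² + 81). L{f''(t)} = s²F(s) - sf(0) - f'(0) = 3s³/(s² + 81) - 3s = (3s³ - 3s(s² + 81))/(s² + 81) = -243s/(s² + 81)

Final answer: -243s/(s² + 81)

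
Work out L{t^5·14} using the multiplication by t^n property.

L{14} = 14/s. d^1/ds^1[1/s] = -1/s². d^2/ds^2[1/s] = 2/s^3. d^3/ds^3[1/s] = -6/s^4. d^4/ds^4[1/s] = 24/s^5. d^5/ds^5[1/s] = -120/s^6. So L{t^5} = (-1)^{5}·-120/s^6 = 120/s^6. Then L{t^5·14} = 14·120/s^6 = 1680/s^6

Final answer: 1680/s^6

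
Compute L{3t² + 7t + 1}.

L{3t² + 7t + 1} = 3·2/s³ + 7/s² + 1/s = 6/s³ + 7/s² + 1/s

Final answer: 6/s³ + 7/s² + 1/s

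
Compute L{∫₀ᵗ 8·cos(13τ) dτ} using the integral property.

L{∫₀ᵗ f(τ)dτ} = F(s)/s with F(s) = 8s/(s² + 169), so the result is (8s/(s² + 169))/s = 8/(s² + 169)

Final answer: 8/(s² + 169)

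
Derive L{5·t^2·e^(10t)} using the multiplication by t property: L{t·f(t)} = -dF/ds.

Using L{t^n·e^(at)} = n!/(s-a)^(n+1), L{t^2·e^(10t)} = 2/(s-10)^3, so L{5·t^2·e^(10t)} = 5·2/(s-10)^3 = 10/(s-10)^3

Final answer: 10/(s-10)^3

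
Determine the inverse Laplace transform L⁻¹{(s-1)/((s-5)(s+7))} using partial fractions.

Using partial fractions, f(t) = (4e^(5t) + 8e^(-7t))/12

Final answer: (4e^(5t) + 8e^(-7t))/12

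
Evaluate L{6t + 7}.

L{6t + 7} = 6·L{t} + 7·L{1} = 6/s² + 7/s

Final answer: 6/s² + 7/s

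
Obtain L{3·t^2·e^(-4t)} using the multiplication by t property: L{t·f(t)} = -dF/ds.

Using L{t^n·e^(at)} = n!/(s-a)^(n+1), L{t^2·e^(-4t)} = 2/(s+4)^3, so L{3·t^2·e^(-4t)} = 3·2/(s+4)^3 = 6/(s+4)^3

Final answer: 6/(s+4)^3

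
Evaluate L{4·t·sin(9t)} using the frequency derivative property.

L{sin(9t)} = 9/(s² + 81). By L{t·f(t)} = -F'(s): -d/ds[9/(s² + 81)] = -(9)·(-2s)/(s² + 81)² = 18s/(s² + 81)². Then L{4·t·sin(9t)} = 4·18s/(s² + 81)² = 72s/(s² + 81)²

Final answer: 72s/(s² + 81)²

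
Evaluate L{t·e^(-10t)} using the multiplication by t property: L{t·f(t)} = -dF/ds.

Using L{t^n·e^(at)} = n!/(s-a)^(n+1), L{t·e^(-10t)} = 1/(s+10)^2

Final answer: 1/(s+10)^2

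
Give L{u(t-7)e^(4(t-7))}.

u(t-a)f(t-a) with f(t)=e^(4t). L{e^(4t)} = 1/(s-4). By time shift: e^(-7s)/(s-4)

Final answer: e^(-7s)/(s-4)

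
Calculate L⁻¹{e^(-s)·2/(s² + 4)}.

L⁻¹{2/(s² + 4)} = sin(2t). By the time shift theorem, L⁻¹{e^(-as)F(s)} = u(t-a)f(t-a) with a=1, so L⁻¹{e^(-s)·2/(s² + 4)} = u(t-1)·sin(2(t-1))

Final answer: u(t-1)·sin(2(t-1))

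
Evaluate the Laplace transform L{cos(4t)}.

L{cos(ωt)} = s/(s² + ω²), so L{cos(4t)} = s/(s² + 16)

Final answer: s/(s² + 16)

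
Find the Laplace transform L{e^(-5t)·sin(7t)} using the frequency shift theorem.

Frequency shift: L{e^(at)f(t)} = F(s-a). L{e^(-5t)·sin(7t)} = 7/((s+5)² + 49)

Final answer: 7/((s+5)² + 49)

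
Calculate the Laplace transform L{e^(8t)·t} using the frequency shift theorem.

L{e^(at)·t^n} = n!/(s-a)^(n+1), so L{e^(8t)·t} = 1/(s-8)^2

Final answer: 1/(s-8)^2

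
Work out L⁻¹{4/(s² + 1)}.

This is the form c·a/(s² + a²) with a = 1, c = 4. L⁻¹ = 4·sin(t)

Final answer: 4·sin(t)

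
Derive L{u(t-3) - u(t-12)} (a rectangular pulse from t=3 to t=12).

L{u(t-a)} = e^(-as)/s. L{u(t-3) - u(t-12)} = (e^(-3s) - e^(-12s))/s

Final answer: (e^(-3s) - e^(-12s))/s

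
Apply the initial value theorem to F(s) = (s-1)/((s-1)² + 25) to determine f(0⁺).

f(0⁺) = lim_{s→∞} sF(s) = lim_{s→∞} s(s-1)/((s-1)² + 25) = 1

Final answer: 1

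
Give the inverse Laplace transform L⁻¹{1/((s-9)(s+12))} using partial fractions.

Decompose: A/(s-9) + B/(s+12). A = 1/21, B = -1/21. f(t) = (e^(9t) - e^(-12t))/21

Final answer: (e^(9t) - e^(-12t))/21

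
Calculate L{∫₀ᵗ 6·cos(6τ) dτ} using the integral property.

L{∫₀ᵗ f(τ)dτ} = F(s)/s with F(s) = 6s/(s² + 36), so the result is (6s/(s² + 36))/s = 6/(s² + 36)

Final answer: 6/(s² + 36)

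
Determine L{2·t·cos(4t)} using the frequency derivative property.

L{cos(4t)} = s/(s² + 16). Derivative: d/ds[s/(s² + 16)] = [(s² + 16) - s·2s]/(s² + 16)² = (16 - s²)/(s² + 16)². So L{t·cos(4t)} = -F'(s) = (s² - 16)/(s² + 16)². Then L{2·t·cos(4t)} = 2·(s² - 16)/(s² + 16)²

Final answer: 2·(s² - 16)/(s² + 16)²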